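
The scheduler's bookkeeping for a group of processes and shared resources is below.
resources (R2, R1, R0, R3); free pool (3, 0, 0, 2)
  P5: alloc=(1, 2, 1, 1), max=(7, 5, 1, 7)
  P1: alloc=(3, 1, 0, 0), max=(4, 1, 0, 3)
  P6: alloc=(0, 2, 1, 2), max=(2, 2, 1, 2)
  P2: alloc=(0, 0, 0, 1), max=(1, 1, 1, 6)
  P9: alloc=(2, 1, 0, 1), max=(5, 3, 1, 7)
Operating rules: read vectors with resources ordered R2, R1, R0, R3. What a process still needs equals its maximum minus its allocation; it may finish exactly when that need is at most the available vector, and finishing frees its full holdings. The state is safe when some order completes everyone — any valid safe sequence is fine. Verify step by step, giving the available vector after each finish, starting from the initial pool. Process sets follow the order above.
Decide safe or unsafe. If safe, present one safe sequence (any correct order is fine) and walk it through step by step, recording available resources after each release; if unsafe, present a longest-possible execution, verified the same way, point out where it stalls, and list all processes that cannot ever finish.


UNSAFE.
Key observation: R3 is the bottleneck — with P6, P1 done the pool holds (6, 3, 1, 4), short of every remaining need.
The run P6, P1 cannot be extended any further. Verifying each step:
  pool = (3, 0, 0, 2)
  P6 needs (2, 0, 0, 0) <= (3, 0, 0, 2) -> finishes; pool += (0, 2, 1, 2) = (3, 2, 1, 4)
  P1 needs (1, 0, 0, 3) <= (3, 2, 1, 4) -> finishes; pool += (3, 1, 0, 0) = (6, 3, 1, 4)
  P5 cannot run: need (6, 3, 0, 6) vs free (6, 3, 1, 4) (insufficient R3)
  P2 cannot run: need (1, 1, 1, 5) vs free (6, 3, 1, 4) (insufficient R3)
  P9 cannot run: need (3, 2, 1, 6) vs free (6, 3, 1, 4) (insufficient R3)
Permanently blocked: P5, P2 and P9.


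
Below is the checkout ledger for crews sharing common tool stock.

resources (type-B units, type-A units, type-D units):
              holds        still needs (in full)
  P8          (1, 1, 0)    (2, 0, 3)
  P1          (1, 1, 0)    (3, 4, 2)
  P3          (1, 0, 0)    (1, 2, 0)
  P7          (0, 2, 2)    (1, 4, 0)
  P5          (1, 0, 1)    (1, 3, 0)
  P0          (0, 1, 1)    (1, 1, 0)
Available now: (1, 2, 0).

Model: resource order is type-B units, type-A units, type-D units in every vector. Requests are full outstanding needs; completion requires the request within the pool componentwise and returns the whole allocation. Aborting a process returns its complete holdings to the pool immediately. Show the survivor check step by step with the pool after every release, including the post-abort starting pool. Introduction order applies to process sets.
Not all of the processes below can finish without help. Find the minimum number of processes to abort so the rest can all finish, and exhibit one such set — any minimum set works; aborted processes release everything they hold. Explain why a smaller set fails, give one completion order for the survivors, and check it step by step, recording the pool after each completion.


Minimum abort set: P1.
Key observation: P7 had no path to completion before; after the abort of P1 ((1, 1, 0) returned), step 4 is where it fits.
Minimality: the empty abort set fails — the state is deadlocked as it stands.
Survivors finish in the order: P5, P0, P3, P7, P8. Check, step by step (pool after the aborts first):
  pool = (2, 3, 0)
  P5 needs (1, 3, 0) <= (2, 3, 0) -> finishes; pool += (1, 0, 1) = (3, 3, 1)
  P0 needs (1, 1, 0) <= (3, 3, 1) -> finishes; pool += (0, 1, 1) = (3, 4, 2)
  P3 needs (1, 2, 0) <= (3, 4, 2) -> finishes; pool += (1, 0, 0) = (4, 4, 2)
  P7 needs (1, 4, 0) <= (4, 4, 2) -> finishes; pool += (0, 2, 2) = (4, 6, 4)
  P8 needs (2, 0, 3) <= (4, 6, 4) -> finishes; pool += (1, 1, 0) = (5, 7, 4)


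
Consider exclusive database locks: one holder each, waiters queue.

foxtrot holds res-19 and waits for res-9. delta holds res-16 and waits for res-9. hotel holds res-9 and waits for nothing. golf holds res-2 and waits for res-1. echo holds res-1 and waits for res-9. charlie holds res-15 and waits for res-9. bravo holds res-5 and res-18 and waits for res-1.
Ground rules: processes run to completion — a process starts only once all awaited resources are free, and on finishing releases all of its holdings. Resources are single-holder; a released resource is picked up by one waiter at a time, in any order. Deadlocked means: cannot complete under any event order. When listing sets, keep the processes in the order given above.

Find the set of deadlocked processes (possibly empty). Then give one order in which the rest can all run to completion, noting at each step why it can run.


Nothing here is deadlocked.
Key observation: all waits point, directly or indirectly, at processes that can finish, so nothing is permanently blocked.
The rest can finish in the order hotel, charlie, echo, bravo, foxtrot, delta, golf.
Step-by-step check:
  hotel: no waits; runs immediately, freeing res-9
  run charlie (all its waits — res-9 — are resolved); releases res-15
  run echo (all its waits — res-9 — are resolved); releases res-1
  run bravo (all its waits — res-1 — are resolved); releases res-5 and res-18
  run foxtrot (all its waits — res-9 — are resolved); releases res-19
  run delta (all its waits — res-9 — are resolved); releases res-16
  run golf (all its waits — res-1 — are resolved); releases res-2


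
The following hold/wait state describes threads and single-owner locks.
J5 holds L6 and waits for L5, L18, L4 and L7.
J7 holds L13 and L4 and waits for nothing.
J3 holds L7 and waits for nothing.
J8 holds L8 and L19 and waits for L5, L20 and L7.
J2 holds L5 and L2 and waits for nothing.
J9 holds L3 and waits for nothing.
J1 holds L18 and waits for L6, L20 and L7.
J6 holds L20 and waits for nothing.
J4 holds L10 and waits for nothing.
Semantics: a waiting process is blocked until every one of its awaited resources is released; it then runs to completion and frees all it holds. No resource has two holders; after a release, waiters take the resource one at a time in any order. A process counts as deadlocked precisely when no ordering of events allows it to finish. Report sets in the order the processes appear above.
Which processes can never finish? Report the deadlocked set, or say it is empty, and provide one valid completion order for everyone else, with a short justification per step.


Deadlocked set: J5 and J1.
Key observation: the waits loop around J5 -> J1 -> J5 with no way out; no other process is dragged down with it.
A valid finishing order for the others: J9, J3, J2, J6, J7, J8, J4.
Step-by-step check:
  J9: no waits; runs immediately, freeing L3
  J3: no waits; runs immediately, freeing L7
  J2: no waits; runs immediately, freeing L5 and L2
  J6: no waits; runs immediately, freeing L20
  J7: no waits; runs immediately, freeing L13 and L4
  run J8 (all its waits — L5, L20 and L7 — are resolved); releases L8 and L19
  J4: no waits; runs immediately, freeing L10


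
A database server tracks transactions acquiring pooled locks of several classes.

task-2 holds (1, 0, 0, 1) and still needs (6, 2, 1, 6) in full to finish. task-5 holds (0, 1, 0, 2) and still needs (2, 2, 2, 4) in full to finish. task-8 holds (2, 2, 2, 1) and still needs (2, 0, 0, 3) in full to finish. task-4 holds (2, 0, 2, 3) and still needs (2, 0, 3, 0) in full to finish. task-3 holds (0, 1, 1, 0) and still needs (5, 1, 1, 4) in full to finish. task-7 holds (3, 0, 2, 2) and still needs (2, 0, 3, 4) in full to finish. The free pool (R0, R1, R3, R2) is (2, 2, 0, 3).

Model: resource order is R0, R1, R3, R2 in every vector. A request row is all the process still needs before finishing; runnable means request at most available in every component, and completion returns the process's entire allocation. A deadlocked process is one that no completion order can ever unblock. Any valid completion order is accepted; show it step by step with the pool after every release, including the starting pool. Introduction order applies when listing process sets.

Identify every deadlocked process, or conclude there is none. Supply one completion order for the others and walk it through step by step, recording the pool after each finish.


The deadlocked set is task-2, task-4, task-3 and task-7.
Key observation: after task-8, task-5 the pool peaks at (4, 5, 2, 6), and each blocked process is short somewhere: task-2 on R0; task-4 on R3; task-3 on R0; task-7 on R3.
The rest can finish in the order task-8, task-5. Verifying each step:
  pool = (2, 2, 0, 3)
  task-8 needs (2, 0, 0, 3) <= (2, 2, 0, 3) -> finishes; pool += (2, 2, 2, 1) = (4, 4, 2, 4)
  task-5 needs (2, 2, 2, 4) <= (4, 4, 2, 4) -> finishes; pool += (0, 1, 0, 2) = (4, 5, 2, 6)
The stuck group stays short no matter what:
  blocked: task-2 wants (6, 2, 1, 6), pool (4, 5, 2, 6) — not enough R0
  blocked: task-4 wants (2, 0, 3, 0), pool (4, 5, 2, 6) — not enough R3
  blocked: task-3 wants (5, 1, 1, 4), pool (4, 5, 2, 6) — not enough R0
  blocked: task-7 wants (2, 0, 3, 4), pool (4, 5, 2, 6) — not enough R3


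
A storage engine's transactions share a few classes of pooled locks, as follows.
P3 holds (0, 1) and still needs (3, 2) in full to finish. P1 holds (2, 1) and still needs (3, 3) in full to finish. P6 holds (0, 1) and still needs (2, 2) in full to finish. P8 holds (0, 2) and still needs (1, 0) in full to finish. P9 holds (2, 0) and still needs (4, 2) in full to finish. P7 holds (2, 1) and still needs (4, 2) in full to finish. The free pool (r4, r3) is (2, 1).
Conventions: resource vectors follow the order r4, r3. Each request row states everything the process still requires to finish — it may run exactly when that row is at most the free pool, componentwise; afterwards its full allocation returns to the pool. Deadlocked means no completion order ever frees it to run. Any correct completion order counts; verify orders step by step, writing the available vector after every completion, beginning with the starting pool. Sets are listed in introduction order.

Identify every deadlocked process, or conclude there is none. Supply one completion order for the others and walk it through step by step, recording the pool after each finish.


Deadlocked: P3, P1, P9 and P7.
Key observation: the wall is r4: completing P8, P6 brings the pool only to (2, 4), and all the rest need more.
The rest can finish in the order P8, P6. Verifying each step:
  pool = (2, 1)
  P8 needs (1, 0) <= (2, 1) -> finishes; pool += (0, 2) = (2, 3)
  P6 needs (2, 2) <= (2, 3) -> finishes; pool += (0, 1) = (2, 4)
The blocked processes can never fit:
  P3 cannot run: need (3, 2) vs free (2, 4) (insufficient r4)
  P1 cannot run: need (3, 3) vs free (2, 4) (insufficient r4)
  P9 cannot run: need (4, 2) vs free (2, 4) (insufficient r4)
  P7 cannot run: need (4, 2) vs free (2, 4) (insufficient r4)


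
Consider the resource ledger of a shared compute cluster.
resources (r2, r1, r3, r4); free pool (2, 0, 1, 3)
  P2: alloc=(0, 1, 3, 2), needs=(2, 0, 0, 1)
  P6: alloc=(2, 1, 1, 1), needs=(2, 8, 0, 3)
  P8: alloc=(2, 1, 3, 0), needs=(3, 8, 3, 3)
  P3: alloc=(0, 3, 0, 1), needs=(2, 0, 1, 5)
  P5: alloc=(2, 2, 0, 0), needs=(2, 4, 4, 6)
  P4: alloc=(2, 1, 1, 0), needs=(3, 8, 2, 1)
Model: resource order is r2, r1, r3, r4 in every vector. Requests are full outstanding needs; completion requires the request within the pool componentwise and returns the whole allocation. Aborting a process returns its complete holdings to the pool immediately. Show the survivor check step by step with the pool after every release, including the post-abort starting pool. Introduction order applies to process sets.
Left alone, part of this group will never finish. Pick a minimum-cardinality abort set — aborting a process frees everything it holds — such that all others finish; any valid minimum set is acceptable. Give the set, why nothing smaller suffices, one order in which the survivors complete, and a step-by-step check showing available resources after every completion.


The answer: abort P6 and P8.
Key observation: before aborting P6 and P8, P4 was permanently blocked — no order could ever run it; afterwards it completes at step 4.
Minimality, checking each single-abort alternative: P2 alone leaves P6 blocked (short on r1); P6 alone leaves P8 blocked (short on r1); P8 alone leaves P6 blocked (short on r1); P3 alone leaves P6 blocked (short on r1); P5 alone leaves P6 blocked (short on r1); P4 alone leaves P6 blocked (short on r1).
The survivors complete as P2, P3, P5, P4. Step-by-step check (starting from the post-abort pool):
  pool = (6, 2, 5, 4)
  P2: need (2, 0, 0, 1) fits (6, 2, 5, 4); releases (0, 1, 3, 2), pool now (6, 3, 8, 6)
  P3: need (2, 0, 1, 5) fits (6, 3, 8, 6); releases (0, 3, 0, 1), pool now (6, 6, 8, 7)
  P5: need (2, 4, 4, 6) fits (6, 6, 8, 7); releases (2, 2, 0, 0), pool now (8, 8, 8, 7)
  P4: need (3, 8, 2, 1) fits (8, 8, 8, 7); releases (2, 1, 1, 0), pool now (10, 9, 9, 7)


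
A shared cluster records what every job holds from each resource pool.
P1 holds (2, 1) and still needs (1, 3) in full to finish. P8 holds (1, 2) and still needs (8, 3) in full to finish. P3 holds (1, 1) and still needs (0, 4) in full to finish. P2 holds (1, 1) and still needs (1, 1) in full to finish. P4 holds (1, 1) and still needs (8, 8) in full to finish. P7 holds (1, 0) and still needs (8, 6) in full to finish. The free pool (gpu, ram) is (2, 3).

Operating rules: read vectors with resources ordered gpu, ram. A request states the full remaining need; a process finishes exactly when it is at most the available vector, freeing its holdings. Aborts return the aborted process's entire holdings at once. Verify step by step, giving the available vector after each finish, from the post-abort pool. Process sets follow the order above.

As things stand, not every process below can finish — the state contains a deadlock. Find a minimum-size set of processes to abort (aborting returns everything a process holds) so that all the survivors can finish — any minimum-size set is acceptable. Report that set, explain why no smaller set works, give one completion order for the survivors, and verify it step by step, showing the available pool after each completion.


Abort P8 and P7.
Key observation: no ordering could ever have run P4 before the abort of P8 and P7; with (2, 2) back in the pool it fits at step 4.
Minimality, checking each single-abort alternative: P1 alone leaves P8 blocked (short on gpu); P8 alone leaves P4 blocked (short on gpu); P3 alone leaves P8 blocked (short on gpu); P2 alone leaves P8 blocked (short on gpu); P4 alone leaves P8 blocked (short on gpu); P7 alone leaves P8 blocked (short on gpu).
The survivors complete as P3, P2, P1, P4. Check, step by step (starting from the post-abort pool):
  pool = (4, 5)
  run P3 (needs (0, 4), free (4, 5)); after release of (1, 1) the pool is (5, 6)
  run P2 (needs (1, 1), free (5, 6)); after release of (1, 1) the pool is (6, 7)
  run P1 (needs (1, 3), free (6, 7)); after release of (2, 1) the pool is (8, 8)
  run P4 (needs (8, 8), free (8, 8)); after release of (1, 1) the pool is (9, 9)


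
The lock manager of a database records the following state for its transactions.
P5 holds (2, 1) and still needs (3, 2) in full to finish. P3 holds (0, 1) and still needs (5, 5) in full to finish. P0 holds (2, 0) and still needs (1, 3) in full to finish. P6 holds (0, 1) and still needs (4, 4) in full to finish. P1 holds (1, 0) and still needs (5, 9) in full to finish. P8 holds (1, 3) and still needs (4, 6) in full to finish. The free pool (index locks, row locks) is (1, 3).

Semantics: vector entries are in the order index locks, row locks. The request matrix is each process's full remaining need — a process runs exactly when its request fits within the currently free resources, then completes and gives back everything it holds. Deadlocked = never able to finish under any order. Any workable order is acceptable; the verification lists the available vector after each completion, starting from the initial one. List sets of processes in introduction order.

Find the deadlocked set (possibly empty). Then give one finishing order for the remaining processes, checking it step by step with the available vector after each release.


No process is deadlocked.
Key observation: P0 fits the free pool immediately, and its release cascades until everyone finishes.
A valid finishing order for the others: P0, P5, P6, P3, P8, P1. Step-by-step check:
  pool = (1, 3)
  P0: need (1, 3) fits (1, 3); releases (2, 0), pool now (3, 3)
  P5: need (3, 2) fits (3, 3); releases (2, 1), pool now (5, 4)
  P6: need (4, 4) fits (5, 4); releases (0, 1), pool now (5, 5)
  P3: need (5, 5) fits (5, 5); releases (0, 1), pool now (5, 6)
  P8: need (4, 6) fits (5, 6); releases (1, 3), pool now (6, 9)
  P1: need (5, 9) fits (6, 9); releases (1, 0), pool now (7, 9)


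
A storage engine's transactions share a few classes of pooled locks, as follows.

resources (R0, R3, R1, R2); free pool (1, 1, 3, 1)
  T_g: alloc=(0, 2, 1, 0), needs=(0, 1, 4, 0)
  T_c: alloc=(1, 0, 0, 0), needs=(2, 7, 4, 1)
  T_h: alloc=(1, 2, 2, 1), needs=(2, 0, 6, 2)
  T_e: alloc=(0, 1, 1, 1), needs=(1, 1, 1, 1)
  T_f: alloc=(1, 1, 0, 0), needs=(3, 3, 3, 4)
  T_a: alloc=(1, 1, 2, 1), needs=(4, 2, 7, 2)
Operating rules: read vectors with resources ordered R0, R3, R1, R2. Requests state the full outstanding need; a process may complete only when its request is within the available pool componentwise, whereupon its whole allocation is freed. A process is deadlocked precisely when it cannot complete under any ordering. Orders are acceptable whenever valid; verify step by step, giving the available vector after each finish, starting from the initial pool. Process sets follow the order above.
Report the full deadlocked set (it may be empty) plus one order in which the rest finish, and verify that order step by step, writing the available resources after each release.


Deadlocked set: T_c, T_h, T_f and T_a.
Key observation: the pool after T_e, T_g is (1, 4, 5, 2); every surviving request exceeds it in R0, so progress ends there.
The rest can finish in the order T_e, T_g. Check, step by step:
  pool = (1, 1, 3, 1)
  T_e: need (1, 1, 1, 1) fits (1, 1, 3, 1); releases (0, 1, 1, 1), pool now (1, 2, 4, 2)
  T_g: need (0, 1, 4, 0) fits (1, 2, 4, 2); releases (0, 2, 1, 0), pool now (1, 4, 5, 2)
None of the blocked processes ever fits:
  T_c still needs (2, 7, 4, 1) but only (1, 4, 5, 2) is free — short on R0 and R3
  T_h still needs (2, 0, 6, 2) but only (1, 4, 5, 2) is free — short on R0 and R1
  T_f still needs (3, 3, 3, 4) but only (1, 4, 5, 2) is free — short on R0 and R2
  T_a still needs (4, 2, 7, 2) but only (1, 4, 5, 2) is free — short on R0 and R1


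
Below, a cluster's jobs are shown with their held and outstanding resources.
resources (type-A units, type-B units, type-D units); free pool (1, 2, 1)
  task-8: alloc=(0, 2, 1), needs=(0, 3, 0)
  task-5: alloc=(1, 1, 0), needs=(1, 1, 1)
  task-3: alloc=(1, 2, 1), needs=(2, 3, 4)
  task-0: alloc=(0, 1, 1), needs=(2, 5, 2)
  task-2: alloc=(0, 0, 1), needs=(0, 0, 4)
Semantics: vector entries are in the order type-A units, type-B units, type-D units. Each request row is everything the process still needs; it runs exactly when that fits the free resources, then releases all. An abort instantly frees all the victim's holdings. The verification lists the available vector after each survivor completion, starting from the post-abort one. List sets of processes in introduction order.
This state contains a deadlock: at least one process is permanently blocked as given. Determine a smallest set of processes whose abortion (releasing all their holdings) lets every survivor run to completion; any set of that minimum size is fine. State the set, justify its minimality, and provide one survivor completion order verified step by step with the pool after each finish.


Abort task-3.
Key observation: before aborting task-3, task-2 was permanently blocked — no order could ever run it; afterwards it completes at step 4.
No smaller set exists: with zero aborts the deadlock remains.
Survivors finish in the order: task-5, task-0, task-8, task-2. Check, step by step (pool after the aborts first):
  pool = (2, 4, 2)
  task-5 needs (1, 1, 1) <= (2, 4, 2) -> finishes; pool += (1, 1, 0) = (3, 5, 2)
  task-0 needs (2, 5, 2) <= (3, 5, 2) -> finishes; pool += (0, 1, 1) = (3, 6, 3)
  task-8 needs (0, 3, 0) <= (3, 6, 3) -> finishes; pool += (0, 2, 1) = (3, 8, 4)
  task-2 needs (0, 0, 4) <= (3, 8, 4) -> finishes; pool += (0, 0, 1) = (3, 8, 5)


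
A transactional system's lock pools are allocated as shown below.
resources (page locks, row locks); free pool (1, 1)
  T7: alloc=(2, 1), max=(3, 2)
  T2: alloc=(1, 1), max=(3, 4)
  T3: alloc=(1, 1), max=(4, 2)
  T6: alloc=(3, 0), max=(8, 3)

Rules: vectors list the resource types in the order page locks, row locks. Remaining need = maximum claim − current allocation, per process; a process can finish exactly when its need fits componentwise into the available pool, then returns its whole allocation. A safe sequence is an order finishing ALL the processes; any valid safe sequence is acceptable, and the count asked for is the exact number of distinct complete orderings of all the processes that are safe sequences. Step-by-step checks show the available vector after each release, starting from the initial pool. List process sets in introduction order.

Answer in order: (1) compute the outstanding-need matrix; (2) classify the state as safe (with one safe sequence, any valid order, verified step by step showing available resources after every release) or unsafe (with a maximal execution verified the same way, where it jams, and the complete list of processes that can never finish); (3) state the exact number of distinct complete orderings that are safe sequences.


(1) Need matrix, components ordered page locks, row locks:
  T7: (1, 1)
  T2: (2, 3)
  T3: (3, 1)
  T6: (5, 3)
(2) SAFE — a valid safe sequence is T7, T3, T2, T6.
Key observation: the order's first zero-slack moment is T7 ((1, 1) needed, (1, 1) free — a requested resource with nothing to spare).
Step-by-step check:
  pool = (1, 1)
  run T7 (needs (1, 1), free (1, 1)); after release of (2, 1) the pool is (3, 2)
  run T3 (needs (3, 1), free (3, 2)); after release of (1, 1) the pool is (4, 3)
  run T2 (needs (2, 3), free (4, 3)); after release of (1, 1) the pool is (5, 4)
  run T6 (needs (5, 3), free (5, 4)); after release of (3, 0) the pool is (8, 4)
(3) The exact count: 1 of the possible complete orderings is a safe sequence.


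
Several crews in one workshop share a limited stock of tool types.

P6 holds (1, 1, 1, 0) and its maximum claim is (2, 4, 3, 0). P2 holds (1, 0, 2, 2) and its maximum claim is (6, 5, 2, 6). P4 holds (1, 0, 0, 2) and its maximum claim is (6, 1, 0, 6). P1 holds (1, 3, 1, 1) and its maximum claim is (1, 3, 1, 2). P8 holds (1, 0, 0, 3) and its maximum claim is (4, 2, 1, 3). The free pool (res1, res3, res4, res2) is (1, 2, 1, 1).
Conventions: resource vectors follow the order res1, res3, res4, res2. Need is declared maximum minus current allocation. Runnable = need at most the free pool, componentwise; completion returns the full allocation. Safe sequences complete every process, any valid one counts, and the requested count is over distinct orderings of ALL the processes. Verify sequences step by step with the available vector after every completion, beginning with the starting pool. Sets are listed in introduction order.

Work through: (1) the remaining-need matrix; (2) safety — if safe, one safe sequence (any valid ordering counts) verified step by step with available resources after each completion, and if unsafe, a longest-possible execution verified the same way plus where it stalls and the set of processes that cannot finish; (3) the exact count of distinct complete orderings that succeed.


(1) Remaining need (order res1, res3, res4, res2):
  P6: (1, 3, 2, 0)
  P2: (5, 5, 0, 4)
  P4: (5, 1, 0, 4)
  P1: (0, 0, 0, 1)
  P8: (3, 2, 1, 0)
(2) The state is UNSAFE.
Key observation: no order helps: past P1, P6, P8, the free pool tops out at (4, 6, 3, 5), below what each blocked process needs in res1.
The run P1, P6, P8 cannot be extended any further. Verifying each step:
  pool = (1, 2, 1, 1)
  P1 needs (0, 0, 0, 1) <= (1, 2, 1, 1) -> finishes; pool += (1, 3, 1, 1) = (2, 5, 2, 2)
  P6 needs (1, 3, 2, 0) <= (2, 5, 2, 2) -> finishes; pool += (1, 1, 1, 0) = (3, 6, 3, 2)
  P8 needs (3, 2, 1, 0) <= (3, 6, 3, 2) -> finishes; pool += (1, 0, 0, 3) = (4, 6, 3, 5)
  P2 still needs (5, 5, 0, 4) but only (4, 6, 3, 5) is free — short on res1
  P4 still needs (5, 1, 0, 4) but only (4, 6, 3, 5) is free — short on res1
Processes that can never finish: P2 and P4.
(3) The exact count: 0 of the possible complete orderings are safe sequences.


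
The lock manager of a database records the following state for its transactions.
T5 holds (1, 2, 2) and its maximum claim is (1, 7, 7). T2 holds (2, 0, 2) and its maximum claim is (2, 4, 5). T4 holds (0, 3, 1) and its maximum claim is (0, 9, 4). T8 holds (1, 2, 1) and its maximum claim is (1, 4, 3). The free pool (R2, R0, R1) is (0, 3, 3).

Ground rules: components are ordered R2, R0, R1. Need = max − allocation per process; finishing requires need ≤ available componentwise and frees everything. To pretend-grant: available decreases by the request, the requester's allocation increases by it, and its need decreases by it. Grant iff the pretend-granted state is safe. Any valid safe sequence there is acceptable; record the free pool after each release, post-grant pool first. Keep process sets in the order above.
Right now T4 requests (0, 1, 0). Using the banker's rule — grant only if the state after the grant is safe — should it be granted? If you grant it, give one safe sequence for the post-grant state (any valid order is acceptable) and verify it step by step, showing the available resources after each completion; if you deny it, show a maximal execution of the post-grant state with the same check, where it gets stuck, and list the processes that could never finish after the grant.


DENY: after the grant no complete ordering would exist.
Key observation: no order helps: past T8, T2, the free pool tops out at (3, 4, 6), below what each blocked process needs in R0.
On the post-grant state, T8, T2 is a maximal run — nothing extends it. Verifying each step:
  pool = (0, 2, 3)
  run T8 (needs (0, 2, 2), free (0, 2, 3)); after release of (1, 2, 1) the pool is (1, 4, 4)
  run T2 (needs (0, 4, 3), free (1, 4, 4)); after release of (2, 0, 2) the pool is (3, 4, 6)
  blocked: T5 wants (0, 5, 5), pool (3, 4, 6) — not enough R0
  blocked: T4 wants (0, 5, 3), pool (3, 4, 6) — not enough R0
Processes that could never finish after the grant: T5 and T4.


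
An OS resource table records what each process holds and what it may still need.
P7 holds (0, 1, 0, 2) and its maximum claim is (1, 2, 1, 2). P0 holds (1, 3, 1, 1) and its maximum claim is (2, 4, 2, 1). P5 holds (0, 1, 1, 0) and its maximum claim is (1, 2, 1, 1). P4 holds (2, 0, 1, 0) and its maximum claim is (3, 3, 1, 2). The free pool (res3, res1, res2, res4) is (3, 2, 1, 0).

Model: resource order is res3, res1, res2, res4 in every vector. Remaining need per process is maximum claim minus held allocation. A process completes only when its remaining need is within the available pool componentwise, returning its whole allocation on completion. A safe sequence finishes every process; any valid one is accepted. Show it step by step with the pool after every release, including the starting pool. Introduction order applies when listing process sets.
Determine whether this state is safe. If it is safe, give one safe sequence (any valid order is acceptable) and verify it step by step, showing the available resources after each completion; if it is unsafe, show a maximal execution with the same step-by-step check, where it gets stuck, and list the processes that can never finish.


SAFE — a valid safe sequence is P7, P0, P5, P4.
Key observation: the order's first zero-slack moment is P7 ((1, 1, 1, 0) needed, (3, 2, 1, 0) free — a requested resource with nothing to spare).
Check, step by step:
  pool = (3, 2, 1, 0)
  P7: need (1, 1, 1, 0) fits (3, 2, 1, 0); releases (0, 1, 0, 2), pool now (3, 3, 1, 2)
  P0: need (1, 1, 1, 0) fits (3, 3, 1, 2); releases (1, 3, 1, 1), pool now (4, 6, 2, 3)
  P5: need (1, 1, 0, 1) fits (4, 6, 2, 3); releases (0, 1, 1, 0), pool now (4, 7, 3, 3)
  P4: need (1, 3, 0, 2) fits (4, 7, 3, 3); releases (2, 0, 1, 0), pool now (6, 7, 4, 3)


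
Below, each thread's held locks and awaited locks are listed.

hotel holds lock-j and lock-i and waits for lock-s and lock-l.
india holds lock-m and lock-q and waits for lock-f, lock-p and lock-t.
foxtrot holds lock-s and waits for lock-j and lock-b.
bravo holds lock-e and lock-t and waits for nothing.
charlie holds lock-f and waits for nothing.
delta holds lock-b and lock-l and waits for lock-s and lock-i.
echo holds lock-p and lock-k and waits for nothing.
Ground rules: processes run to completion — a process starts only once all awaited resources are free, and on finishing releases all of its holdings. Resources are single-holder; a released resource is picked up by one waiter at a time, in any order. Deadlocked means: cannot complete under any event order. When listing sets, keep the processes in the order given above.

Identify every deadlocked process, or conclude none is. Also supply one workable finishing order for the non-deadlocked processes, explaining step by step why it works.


The deadlocked set is hotel, foxtrot and delta.
Key observation: the knot is the closed ring of waits hotel -> foxtrot -> hotel; delta is caught in further circular waits.
One completion order for the rest: charlie, bravo, echo, india.
Step-by-step check:
  charlie waits on nothing -> runs at once and releases lock-f
  bravo waits on nothing -> runs at once and releases lock-e and lock-t
  echo waits on nothing -> runs at once and releases lock-p and lock-k
  india waits on lock-f, lock-p and lock-t — all released -> runs and releases lock-m and lock-q


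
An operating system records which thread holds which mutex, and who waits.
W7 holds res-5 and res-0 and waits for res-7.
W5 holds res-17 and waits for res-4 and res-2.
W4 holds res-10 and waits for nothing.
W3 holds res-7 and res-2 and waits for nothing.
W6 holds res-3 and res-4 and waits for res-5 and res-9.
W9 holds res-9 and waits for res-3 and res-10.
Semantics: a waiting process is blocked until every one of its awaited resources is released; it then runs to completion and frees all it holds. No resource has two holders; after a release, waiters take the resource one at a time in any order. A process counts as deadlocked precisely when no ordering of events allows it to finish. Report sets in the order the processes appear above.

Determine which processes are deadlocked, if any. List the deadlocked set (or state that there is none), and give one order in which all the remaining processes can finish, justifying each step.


Deadlocked set: W5, W6 and W9.
Key observation: the waits loop around W6 -> W9 -> W6 with no way out; W5 waits into the deadlock from upstream.
A valid finishing order for the others: W4, W3, W7.
Check, step by step:
  W4 waits on nothing -> runs at once and releases res-10
  W3 waits on nothing -> runs at once and releases res-7 and res-2
  W7: everything it awaited (res-7) is free; runs, freeing res-5 and res-0


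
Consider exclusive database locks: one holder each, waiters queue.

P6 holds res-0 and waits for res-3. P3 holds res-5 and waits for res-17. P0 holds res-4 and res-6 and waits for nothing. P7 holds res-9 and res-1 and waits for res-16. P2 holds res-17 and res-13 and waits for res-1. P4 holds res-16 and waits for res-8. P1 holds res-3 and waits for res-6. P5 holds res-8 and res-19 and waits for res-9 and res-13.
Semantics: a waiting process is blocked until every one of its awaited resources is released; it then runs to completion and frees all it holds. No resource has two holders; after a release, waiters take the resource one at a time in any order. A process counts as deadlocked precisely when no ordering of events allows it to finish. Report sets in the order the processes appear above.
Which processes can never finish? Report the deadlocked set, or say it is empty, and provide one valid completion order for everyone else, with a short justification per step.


Deadlocked: P3, P7, P2, P4 and P5.
Key observation: the knot is the closed ring of waits P7 -> P4 -> P5 -> P7; P2 is caught in further circular waits and P3 waits into the deadlock from upstream.
One completion order for the rest: P0, P1, P6.
Check, step by step:
  run P0 (it waits on nothing); releases res-4 and res-6
  P1: everything it awaited (res-6) is free; runs, freeing res-3
  P6: everything it awaited (res-3) is free; runs, freeing res-0


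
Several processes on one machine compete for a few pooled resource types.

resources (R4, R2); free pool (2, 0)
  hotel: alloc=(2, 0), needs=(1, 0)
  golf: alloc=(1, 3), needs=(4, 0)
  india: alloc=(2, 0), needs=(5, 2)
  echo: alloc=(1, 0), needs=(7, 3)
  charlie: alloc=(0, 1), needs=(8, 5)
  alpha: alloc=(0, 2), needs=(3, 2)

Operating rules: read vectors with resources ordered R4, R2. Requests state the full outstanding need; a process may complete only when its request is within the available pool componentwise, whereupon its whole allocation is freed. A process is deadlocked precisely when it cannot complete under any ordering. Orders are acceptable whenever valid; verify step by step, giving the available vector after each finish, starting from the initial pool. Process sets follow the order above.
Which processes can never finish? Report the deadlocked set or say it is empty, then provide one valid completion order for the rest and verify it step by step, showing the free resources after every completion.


No process is deadlocked.
Key observation: beginning at hotel, releases accumulate fast enough that every process eventually fits.
One completion order for the rest: hotel, golf, india, alpha, echo, charlie. Step-by-step check:
  pool = (2, 0)
  run hotel (needs (1, 0), free (2, 0)); after release of (2, 0) the pool is (4, 0)
  run golf (needs (4, 0), free (4, 0)); after release of (1, 3) the pool is (5, 3)
  run india (needs (5, 2), free (5, 3)); after release of (2, 0) the pool is (7, 3)
  run alpha (needs (3, 2), free (7, 3)); after release of (0, 2) the pool is (7, 5)
  run echo (needs (7, 3), free (7, 5)); after release of (1, 0) the pool is (8, 5)
  run charlie (needs (8, 5), free (8, 5)); after release of (0, 1) the pool is (8, 6)


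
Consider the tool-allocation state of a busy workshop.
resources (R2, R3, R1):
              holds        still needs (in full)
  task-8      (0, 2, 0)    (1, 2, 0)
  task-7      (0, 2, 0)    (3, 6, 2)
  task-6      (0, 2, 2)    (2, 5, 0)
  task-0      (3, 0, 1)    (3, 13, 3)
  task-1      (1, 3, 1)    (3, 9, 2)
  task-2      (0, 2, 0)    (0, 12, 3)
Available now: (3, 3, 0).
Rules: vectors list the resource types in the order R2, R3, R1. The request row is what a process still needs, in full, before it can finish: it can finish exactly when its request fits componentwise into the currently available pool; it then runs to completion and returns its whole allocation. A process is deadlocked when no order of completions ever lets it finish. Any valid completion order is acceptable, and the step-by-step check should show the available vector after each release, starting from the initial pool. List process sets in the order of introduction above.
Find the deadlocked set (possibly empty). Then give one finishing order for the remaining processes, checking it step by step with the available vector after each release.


No process is deadlocked.
Key observation: starting with task-8, each completion frees enough for the next — no one is permanently blocked.
The rest can finish in the order task-8, task-6, task-7, task-1, task-2, task-0. Check, step by step:
  pool = (3, 3, 0)
  task-8 needs (1, 2, 0) <= (3, 3, 0) -> finishes; pool += (0, 2, 0) = (3, 5, 0)
  task-6 needs (2, 5, 0) <= (3, 5, 0) -> finishes; pool += (0, 2, 2) = (3, 7, 2)
  task-7 needs (3, 6, 2) <= (3, 7, 2) -> finishes; pool += (0, 2, 0) = (3, 9, 2)
  task-1 needs (3, 9, 2) <= (3, 9, 2) -> finishes; pool += (1, 3, 1) = (4, 12, 3)
  task-2 needs (0, 12, 3) <= (4, 12, 3) -> finishes; pool += (0, 2, 0) = (4, 14, 3)
  task-0 needs (3, 13, 3) <= (4, 14, 3) -> finishes; pool += (3, 0, 1) = (7, 14, 4)


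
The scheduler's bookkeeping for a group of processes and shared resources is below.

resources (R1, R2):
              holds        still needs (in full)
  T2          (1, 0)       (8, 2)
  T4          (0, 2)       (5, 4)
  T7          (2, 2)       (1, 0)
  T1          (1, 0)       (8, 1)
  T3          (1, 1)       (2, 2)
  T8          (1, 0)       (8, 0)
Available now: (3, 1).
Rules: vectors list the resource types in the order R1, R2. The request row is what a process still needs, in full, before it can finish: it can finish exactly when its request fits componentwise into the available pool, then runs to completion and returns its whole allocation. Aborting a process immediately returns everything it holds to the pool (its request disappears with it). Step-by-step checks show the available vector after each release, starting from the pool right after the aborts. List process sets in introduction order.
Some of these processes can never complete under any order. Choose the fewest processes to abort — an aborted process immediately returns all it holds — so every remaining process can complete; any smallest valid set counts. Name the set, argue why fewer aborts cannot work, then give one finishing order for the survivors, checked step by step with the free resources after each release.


Abort T1 and T8.
Key observation: T2 was stuck for good until T1 and T8 gave back (2, 0); in the order shown it finishes at step 3.
Minimality, checking each single-abort alternative: T2 alone leaves T1 blocked (short on R1); T4 alone leaves T2 blocked (short on R1); T7 alone leaves T2 blocked (short on R1); T1 alone leaves T2 blocked (short on R1); T3 alone leaves T2 blocked (short on R1); T8 alone leaves T2 blocked (short on R1).
One survivor order: T7, T3, T2, T4. Check, step by step (post-abort pool first):
  pool = (5, 1)
  run T7 (needs (1, 0), free (5, 1)); after release of (2, 2) the pool is (7, 3)
  run T3 (needs (2, 2), free (7, 3)); after release of (1, 1) the pool is (8, 4)
  run T2 (needs (8, 2), free (8, 4)); after release of (1, 0) the pool is (9, 4)
  run T4 (needs (5, 4), free (9, 4)); after release of (0, 2) the pool is (9, 6)


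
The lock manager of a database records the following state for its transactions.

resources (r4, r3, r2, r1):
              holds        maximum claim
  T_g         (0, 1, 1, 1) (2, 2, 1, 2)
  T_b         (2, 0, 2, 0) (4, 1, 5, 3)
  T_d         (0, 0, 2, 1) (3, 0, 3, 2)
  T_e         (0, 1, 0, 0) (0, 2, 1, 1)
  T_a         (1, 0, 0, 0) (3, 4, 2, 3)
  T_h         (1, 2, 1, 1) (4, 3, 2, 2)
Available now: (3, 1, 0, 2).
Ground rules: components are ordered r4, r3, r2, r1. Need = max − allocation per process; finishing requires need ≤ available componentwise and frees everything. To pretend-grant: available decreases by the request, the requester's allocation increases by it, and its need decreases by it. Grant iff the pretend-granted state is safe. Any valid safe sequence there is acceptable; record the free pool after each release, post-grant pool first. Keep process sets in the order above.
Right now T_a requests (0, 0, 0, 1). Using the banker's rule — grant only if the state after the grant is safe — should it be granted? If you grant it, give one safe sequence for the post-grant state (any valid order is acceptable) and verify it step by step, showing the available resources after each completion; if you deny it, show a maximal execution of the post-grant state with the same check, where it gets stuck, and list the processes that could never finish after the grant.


GRANT — the state after the grant stays safe, e.g. via T_g, T_d, T_b, T_e, T_h, T_a.
Key observation: granting shrinks the pool to (3, 1, 0, 1), yet T_g still fits and the chain goes through.
Step-by-step check of the post-grant state:
  pool = (3, 1, 0, 1)
  T_g needs (2, 1, 0, 1) <= (3, 1, 0, 1) -> finishes; pool += (0, 1, 1, 1) = (3, 2, 1, 2)
  T_d needs (3, 0, 1, 1) <= (3, 2, 1, 2) -> finishes; pool += (0, 0, 2, 1) = (3, 2, 3, 3)
  T_b needs (2, 1, 3, 3) <= (3, 2, 3, 3) -> finishes; pool += (2, 0, 2, 0) = (5, 2, 5, 3)
  T_e needs (0, 1, 1, 1) <= (5, 2, 5, 3) -> finishes; pool += (0, 1, 0, 0) = (5, 3, 5, 3)
  T_h needs (3, 1, 1, 1) <= (5, 3, 5, 3) -> finishes; pool += (1, 2, 1, 1) = (6, 5, 6, 4)
  T_a needs (2, 4, 2, 2) <= (6, 5, 6, 4) -> finishes; pool += (1, 0, 0, 1) = (7, 5, 6, 5)
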